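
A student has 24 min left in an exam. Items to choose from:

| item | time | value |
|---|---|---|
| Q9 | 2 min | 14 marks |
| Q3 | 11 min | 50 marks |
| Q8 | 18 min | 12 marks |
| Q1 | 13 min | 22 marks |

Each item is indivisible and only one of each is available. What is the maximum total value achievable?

72 marks

Check high-value combinations within 24 min:
- Q3+Q1: time 11+13=24, value 50+22=72
- Q9+Q3: time 2+11=13, value 14+50=64
- Q3: time 11, value 50
- Q9+Q1: time 2+13=15, value 14+22=36
- Q9+Q8: time 2+18=20, value 14+12=26
Best: 72 marks.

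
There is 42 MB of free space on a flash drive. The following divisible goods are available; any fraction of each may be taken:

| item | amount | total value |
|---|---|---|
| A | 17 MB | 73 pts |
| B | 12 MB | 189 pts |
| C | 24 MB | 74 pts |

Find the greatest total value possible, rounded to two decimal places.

302.08

Take in order of value per unit:
- B (189/12 per unit): all 12 → value 189, running total 189.00
- A (73/17 per unit): all 17 → value 73, running total 262.00
- C (74/24 per unit): 13 of 24 → value 13×74/24 = 40.0833, running total 302.08
Total 302.08.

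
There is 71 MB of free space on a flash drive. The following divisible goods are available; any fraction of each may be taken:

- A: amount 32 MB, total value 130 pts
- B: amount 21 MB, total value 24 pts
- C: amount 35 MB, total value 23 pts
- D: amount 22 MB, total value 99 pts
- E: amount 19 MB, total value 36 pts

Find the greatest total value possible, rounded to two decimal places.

261.21

Take in order of value per unit:
- D (99/22 per unit): all 22 → value 99, running total 99.00
- A (130/32 per unit): all 32 → value 130, running total 229.00
- E (36/19 per unit): 17 of 19 → value 17×36/19 = 32.2105, running total 261.21
Total 261.21.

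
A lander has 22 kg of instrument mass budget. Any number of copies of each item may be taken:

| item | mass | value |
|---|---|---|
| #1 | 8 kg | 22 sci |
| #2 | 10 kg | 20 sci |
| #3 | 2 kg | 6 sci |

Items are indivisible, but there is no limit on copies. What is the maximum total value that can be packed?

Best value-per-unit is #3 at 6/2, and filling with it alone uses mass 11×2=22. No mix of the others beats 11×6 = 66.

66 sci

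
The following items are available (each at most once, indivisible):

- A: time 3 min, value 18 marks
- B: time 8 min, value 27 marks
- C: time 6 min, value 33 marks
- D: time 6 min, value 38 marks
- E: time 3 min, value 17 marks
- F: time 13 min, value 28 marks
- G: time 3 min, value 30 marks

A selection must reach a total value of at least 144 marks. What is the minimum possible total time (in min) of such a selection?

Subsets with value ≥ 144, sorted by total time:
- A+B+C+D+G: time 26, value 146
- B+C+D+E+G: time 26, value 145
Minimum time: 26 min.

26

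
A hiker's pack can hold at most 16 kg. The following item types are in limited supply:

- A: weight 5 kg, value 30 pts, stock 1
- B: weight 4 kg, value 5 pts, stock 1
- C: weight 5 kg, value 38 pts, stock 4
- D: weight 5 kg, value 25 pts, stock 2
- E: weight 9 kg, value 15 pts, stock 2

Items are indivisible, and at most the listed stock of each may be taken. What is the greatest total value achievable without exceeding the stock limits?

114 pts

Top feasible selections:
- 3×C: weight 15, value 114
- 1×A + 2×C: weight 15, value 106
- 2×C + 1×D: weight 15, value 101
Best: 114 pts.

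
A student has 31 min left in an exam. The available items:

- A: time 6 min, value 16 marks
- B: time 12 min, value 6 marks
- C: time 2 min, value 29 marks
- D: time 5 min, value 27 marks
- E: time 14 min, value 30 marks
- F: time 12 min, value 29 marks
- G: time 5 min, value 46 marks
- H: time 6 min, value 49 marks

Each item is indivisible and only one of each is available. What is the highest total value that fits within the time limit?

180 marks

Check high-value combinations within 31 min:
- C+D+F+G+H: time 2+5+12+5+6=30, value 29+27+29+46+49=180
- A+C+F+G+H: time 6+2+12+5+6=31, value 16+29+29+46+49=169
- A+C+D+G+H: time 6+2+5+5+6=24, value 16+29+27+46+49=167
Best: 180 marks.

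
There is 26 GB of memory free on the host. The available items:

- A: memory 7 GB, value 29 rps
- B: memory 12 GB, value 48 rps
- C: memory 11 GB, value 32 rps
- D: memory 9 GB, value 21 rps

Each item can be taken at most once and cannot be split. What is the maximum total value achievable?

Check high-value combinations within 26 GB:
- B+C: memory 12+11=23, value 48+32=80
- A+B: memory 7+12=19, value 29+48=77
- B+D: memory 12+9=21, value 48+21=69
- A+C: memory 7+11=18, value 29+32=61
- C+D: memory 11+9=20, value 32+21=53
Best: 80 rps.

80 rps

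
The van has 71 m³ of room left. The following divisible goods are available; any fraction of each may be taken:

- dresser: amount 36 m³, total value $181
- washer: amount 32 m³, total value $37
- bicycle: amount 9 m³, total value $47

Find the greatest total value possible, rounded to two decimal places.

Take in order of value per unit:
- bicycle (47/9 per unit): all 9 → value 47, running total 47.00
- dresser (181/36 per unit): all 36 → value 181, running total 228.00
- washer (37/32 per unit): 26 of 32 → value 26×37/32 = 30.0625, running total 258.06
Total 258.06.

258.06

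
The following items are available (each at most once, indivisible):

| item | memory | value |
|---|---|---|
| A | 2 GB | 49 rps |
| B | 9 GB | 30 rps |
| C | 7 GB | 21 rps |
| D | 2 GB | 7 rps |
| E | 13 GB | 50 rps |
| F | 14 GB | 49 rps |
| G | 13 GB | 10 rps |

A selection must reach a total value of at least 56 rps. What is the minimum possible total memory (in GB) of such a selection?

Subsets with value ≥ 56, sorted by total memory:
- A+D: memory 4, value 56
- A+C: memory 9, value 70
- A+B: memory 11, value 79
- A+C+D: memory 11, value 77
Minimum memory: 4 GB.

4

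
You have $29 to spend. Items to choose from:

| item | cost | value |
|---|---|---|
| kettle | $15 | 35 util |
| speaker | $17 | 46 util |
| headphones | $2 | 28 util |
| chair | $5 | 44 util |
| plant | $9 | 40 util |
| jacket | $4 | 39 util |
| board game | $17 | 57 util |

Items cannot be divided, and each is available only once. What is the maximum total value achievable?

Check high-value combinations within $29:
- headphones+chair+jacket+board game: cost 2+5+4+17=28, value 28+44+39+57=168
- speaker+headphones+chair+jacket: cost 17+2+5+4=28, value 46+28+44+39=157
- headphones+chair+plant+jacket: cost 2+5+9+4=20, value 28+44+40+39=151
Best: 168 util.

168 util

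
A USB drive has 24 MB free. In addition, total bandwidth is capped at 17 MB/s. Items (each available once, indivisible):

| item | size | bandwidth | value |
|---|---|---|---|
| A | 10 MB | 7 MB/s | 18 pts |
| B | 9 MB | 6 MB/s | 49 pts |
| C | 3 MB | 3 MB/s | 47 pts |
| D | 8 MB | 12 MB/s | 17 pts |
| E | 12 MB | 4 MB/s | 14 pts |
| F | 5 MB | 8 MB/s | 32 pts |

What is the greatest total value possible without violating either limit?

128 pts

Feasible sets respecting both limits:
- B+C+F: size 17, bandwidth 17, value 128
- A+B+C: size 22, bandwidth 16, value 114
- B+C+E: size 24, bandwidth 13, value 110
Best: 128 pts.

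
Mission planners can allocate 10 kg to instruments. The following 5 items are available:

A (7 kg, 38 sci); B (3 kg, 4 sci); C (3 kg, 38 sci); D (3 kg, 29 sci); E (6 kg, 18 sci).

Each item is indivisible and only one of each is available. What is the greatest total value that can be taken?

This is a 0/1 knapsack; check combinations near the capacity.
- A+C: mass 7+3=10, value 38+38=76
- B+C+D: mass 3+3+3=9, value 4+38+29=71
- C+D: mass 3+3=6, value 38+29=67
Best: 76 sci.

76 sci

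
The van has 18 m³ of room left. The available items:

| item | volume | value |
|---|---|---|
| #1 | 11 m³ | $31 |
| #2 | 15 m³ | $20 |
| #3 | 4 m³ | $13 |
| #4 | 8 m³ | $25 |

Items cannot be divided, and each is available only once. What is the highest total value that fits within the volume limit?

Check high-value combinations within 18 m³:
- #1+#3: volume 11+4=15, value 31+13=44
- #3+#4: volume 4+8=12, value 13+25=38
- #1: volume 11, value 31
Best: $44.

$44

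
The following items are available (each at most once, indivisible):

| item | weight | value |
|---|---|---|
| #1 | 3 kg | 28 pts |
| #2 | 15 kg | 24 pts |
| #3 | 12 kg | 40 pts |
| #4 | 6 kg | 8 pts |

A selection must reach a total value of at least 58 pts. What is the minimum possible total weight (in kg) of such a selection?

Subsets with value ≥ 58, sorted by total weight:
- #1+#3: weight 15, value 68
- #1+#3+#4: weight 21, value 76
- #1+#2+#4: weight 24, value 60
- #2+#3: weight 27, value 64
Minimum weight: 15 kg.

15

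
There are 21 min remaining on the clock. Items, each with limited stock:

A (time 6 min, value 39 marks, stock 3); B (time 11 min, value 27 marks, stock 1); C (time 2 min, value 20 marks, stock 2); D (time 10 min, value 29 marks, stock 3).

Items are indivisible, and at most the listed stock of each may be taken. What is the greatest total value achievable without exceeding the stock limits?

137 marks

Top feasible selections:
- 3×A + 1×C: time 20, value 137
- 2×A + 2×C: time 16, value 118
Best: 137 marks.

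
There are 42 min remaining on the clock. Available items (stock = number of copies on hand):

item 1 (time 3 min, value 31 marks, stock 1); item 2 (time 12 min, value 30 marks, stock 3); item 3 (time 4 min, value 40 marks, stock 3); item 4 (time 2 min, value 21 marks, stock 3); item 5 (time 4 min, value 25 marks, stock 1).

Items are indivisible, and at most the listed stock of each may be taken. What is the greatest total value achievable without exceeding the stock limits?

269 marks

Top feasible selections:
- 1×item 1 + 1×item 2 + 3×item 3 + 3×item 4 + 1×item 5: time 37, value 269
- 1×item 1 + 1×item 2 + 3×item 3 + 2×item 4 + 1×item 5: time 35, value 248
Best: 269 marks.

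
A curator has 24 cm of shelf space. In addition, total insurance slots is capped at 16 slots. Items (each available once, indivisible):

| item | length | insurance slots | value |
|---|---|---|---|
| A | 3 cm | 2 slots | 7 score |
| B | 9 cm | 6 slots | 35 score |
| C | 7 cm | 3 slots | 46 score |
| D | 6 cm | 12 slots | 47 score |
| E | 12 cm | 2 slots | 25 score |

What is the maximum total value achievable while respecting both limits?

93 score

Feasible sets respecting both limits:
- C+D: length 13, insurance slots 15, value 93
- A+B+C: length 19, insurance slots 11, value 88
- B+C: length 16, insurance slots 9, value 81
Best: 93 score.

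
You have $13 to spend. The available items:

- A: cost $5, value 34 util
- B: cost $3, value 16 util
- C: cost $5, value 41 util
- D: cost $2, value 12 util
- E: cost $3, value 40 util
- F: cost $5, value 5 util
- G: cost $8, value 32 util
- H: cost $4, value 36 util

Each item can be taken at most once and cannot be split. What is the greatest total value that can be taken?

Check high-value combinations within $13:
- C+E+H: cost 5+3+4=12, value 41+40+36=117
- A+C+E: cost 5+5+3=13, value 34+41+40=115
- A+E+H: cost 5+3+4=12, value 34+40+36=110
- B+C+D+E: cost 3+5+2+3=13, value 16+41+12+40=109
Best: 117 util.

117 util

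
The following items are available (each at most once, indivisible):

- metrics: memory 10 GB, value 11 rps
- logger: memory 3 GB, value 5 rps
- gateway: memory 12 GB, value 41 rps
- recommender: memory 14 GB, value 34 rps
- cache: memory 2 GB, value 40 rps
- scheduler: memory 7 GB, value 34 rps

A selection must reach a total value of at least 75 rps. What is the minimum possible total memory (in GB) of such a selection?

Subsets with value ≥ 75, sorted by total memory:
- logger+cache+scheduler: memory 12, value 79
- gateway+cache: memory 14, value 81
- logger+gateway+cache: memory 17, value 86
Minimum memory: 12 GB.

12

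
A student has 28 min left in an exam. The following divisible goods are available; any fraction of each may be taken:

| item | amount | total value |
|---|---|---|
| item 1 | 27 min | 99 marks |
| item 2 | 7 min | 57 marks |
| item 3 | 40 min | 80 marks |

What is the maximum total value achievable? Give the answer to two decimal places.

134.00

Take in order of value per unit:
- item 2 (57/7 per unit): all 7 → value 57, running total 57.00
- item 1 (99/27 per unit): 21 of 27 → value 21×99/27 = 77.0000, running total 134.00
Total 134.00.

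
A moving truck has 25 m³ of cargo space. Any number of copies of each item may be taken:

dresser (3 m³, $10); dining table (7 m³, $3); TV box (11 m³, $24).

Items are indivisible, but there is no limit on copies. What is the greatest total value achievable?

$80

Best value-per-unit is dresser at 10/3, and filling with it alone uses volume 8×3=24. No mix of the others beats 8×10 = 80.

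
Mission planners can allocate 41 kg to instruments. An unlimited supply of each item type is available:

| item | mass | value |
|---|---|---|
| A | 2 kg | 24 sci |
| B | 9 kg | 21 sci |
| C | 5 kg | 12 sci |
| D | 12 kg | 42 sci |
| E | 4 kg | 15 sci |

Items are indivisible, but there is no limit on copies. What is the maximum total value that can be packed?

Best value-per-unit is A at 24/2, and filling with it alone uses mass 20×2=40. No mix of the others beats 20×24 = 480.

480 sci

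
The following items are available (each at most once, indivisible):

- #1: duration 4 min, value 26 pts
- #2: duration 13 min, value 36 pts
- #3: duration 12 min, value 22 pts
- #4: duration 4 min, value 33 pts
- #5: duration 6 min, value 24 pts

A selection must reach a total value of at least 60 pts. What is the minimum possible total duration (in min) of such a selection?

14

Subsets with value ≥ 60, sorted by total duration:
- #1+#4+#5: duration 14, value 83
- #2+#4: duration 17, value 69
- #1+#2: duration 17, value 62
- #2+#5: duration 19, value 60
Minimum duration: 14 min.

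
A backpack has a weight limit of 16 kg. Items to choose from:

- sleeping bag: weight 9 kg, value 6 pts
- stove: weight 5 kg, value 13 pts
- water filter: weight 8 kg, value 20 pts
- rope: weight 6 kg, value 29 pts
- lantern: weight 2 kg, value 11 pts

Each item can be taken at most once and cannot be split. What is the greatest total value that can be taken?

60 pts

Check high-value combinations within 16 kg:
- water filter+rope+lantern: weight 8+6+2=16, value 20+29+11=60
- stove+rope+lantern: weight 5+6+2=13, value 13+29+11=53
- water filter+rope: weight 8+6=14, value 20+29=49
- stove+water filter+lantern: weight 5+8+2=15, value 13+20+11=44
Best: 60 pts.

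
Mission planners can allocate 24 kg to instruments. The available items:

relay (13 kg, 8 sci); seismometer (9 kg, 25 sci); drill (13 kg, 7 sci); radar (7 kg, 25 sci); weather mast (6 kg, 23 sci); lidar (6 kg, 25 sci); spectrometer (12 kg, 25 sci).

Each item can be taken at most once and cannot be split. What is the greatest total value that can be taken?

Check high-value combinations within 24 kg:
- seismometer+radar+lidar: mass 9+7+6=22, value 25+25+25=75
- radar+weather mast+lidar: mass 7+6+6=19, value 25+23+25=73
- seismometer+weather mast+lidar: mass 9+6+6=21, value 25+23+25=73
- seismometer+radar+weather mast: mass 9+7+6=22, value 25+25+23=73
- weather mast+lidar+spectrometer: mass 6+6+12=24, value 23+25+25=73
Best: 75 sci.

75 sci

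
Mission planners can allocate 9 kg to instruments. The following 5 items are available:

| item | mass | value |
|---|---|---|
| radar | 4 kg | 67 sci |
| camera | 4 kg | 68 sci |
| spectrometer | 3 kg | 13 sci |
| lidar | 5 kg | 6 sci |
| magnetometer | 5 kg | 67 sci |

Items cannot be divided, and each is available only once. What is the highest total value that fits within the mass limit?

Check high-value combinations within 9 kg:
- radar+camera: mass 4+4=8, value 67+68=135
- camera+magnetometer: mass 4+5=9, value 68+67=135
- radar+magnetometer: mass 4+5=9, value 67+67=134
- camera+spectrometer: mass 4+3=7, value 68+13=81
- radar+spectrometer: mass 4+3=7, value 67+13=80
Best: 135 sci.

135 sci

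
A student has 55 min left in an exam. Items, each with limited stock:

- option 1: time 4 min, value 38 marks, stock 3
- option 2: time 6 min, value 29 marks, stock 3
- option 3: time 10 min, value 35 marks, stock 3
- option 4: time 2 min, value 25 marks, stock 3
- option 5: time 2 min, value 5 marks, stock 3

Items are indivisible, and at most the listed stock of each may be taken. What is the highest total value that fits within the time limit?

Top feasible selections:
- 3×option 1 + 2×option 2 + 2×option 3 + 3×option 4 + 2×option 5: time 54, value 327
- 3×option 1 + 3×option 2 + 1×option 3 + 3×option 4 + 3×option 5: time 52, value 326
Best: 327 marks.

327 marks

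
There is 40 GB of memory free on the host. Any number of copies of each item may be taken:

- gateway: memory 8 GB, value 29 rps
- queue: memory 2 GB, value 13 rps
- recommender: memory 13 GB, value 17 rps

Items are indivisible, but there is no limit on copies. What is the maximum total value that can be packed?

260 rps

Best value-per-unit is queue at 13/2, and filling with it alone uses memory 20×2=40. No mix of the others beats 20×13 = 260.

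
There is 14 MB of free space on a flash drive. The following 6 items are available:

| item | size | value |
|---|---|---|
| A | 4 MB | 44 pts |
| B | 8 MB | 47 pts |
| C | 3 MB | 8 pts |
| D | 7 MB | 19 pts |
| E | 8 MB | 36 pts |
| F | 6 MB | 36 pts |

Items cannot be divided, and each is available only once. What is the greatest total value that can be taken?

91 pts

Check high-value combinations within 14 MB:
- A+B: size 4+8=12, value 44+47=91
- A+C+F: size 4+3+6=13, value 44+8+36=88
- B+F: size 8+6=14, value 47+36=83
- A+F: size 4+6=10, value 44+36=80
Best: 91 pts.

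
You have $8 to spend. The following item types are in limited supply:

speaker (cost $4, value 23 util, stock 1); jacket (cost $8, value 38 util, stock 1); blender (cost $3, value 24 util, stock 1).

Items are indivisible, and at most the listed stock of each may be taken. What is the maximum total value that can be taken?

Best selections within cost 8 and stock limits:
- 1×speaker + 1×blender: cost 7, value 47
- 1×jacket: cost 8, value 38
- 1×blender: cost 3, value 24
- 1×speaker: cost 4, value 23
Best: 47 util.

47 util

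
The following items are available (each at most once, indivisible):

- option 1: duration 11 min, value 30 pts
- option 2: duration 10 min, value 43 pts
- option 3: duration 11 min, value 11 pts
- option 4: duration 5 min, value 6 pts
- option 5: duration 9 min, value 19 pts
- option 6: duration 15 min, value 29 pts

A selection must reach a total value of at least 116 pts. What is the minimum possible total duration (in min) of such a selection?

Subsets with value ≥ 116, sorted by total duration:
- option 1+option 2+option 5+option 6: duration 45, value 121
- option 1+option 2+option 4+option 5+option 6: duration 50, value 127
- option 1+option 2+option 3+option 4+option 6: duration 52, value 119
- option 1+option 2+option 3+option 5+option 6: duration 56, value 132
Minimum duration: 45 min.

45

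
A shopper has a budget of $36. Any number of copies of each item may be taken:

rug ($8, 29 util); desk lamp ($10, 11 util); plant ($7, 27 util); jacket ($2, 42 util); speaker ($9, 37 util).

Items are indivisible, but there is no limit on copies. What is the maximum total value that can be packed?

756 util

Best value-per-unit is jacket at 42/2, and filling with it alone uses cost 18×2=36. No mix of the others beats 18×42 = 756.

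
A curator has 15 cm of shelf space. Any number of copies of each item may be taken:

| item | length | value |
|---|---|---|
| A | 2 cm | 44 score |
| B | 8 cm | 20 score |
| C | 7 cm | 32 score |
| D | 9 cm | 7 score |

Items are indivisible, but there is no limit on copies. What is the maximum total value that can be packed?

308 score

Best value-per-unit is A at 44/2, and filling with it alone uses length 7×2=14. No mix of the others beats 7×44 = 308.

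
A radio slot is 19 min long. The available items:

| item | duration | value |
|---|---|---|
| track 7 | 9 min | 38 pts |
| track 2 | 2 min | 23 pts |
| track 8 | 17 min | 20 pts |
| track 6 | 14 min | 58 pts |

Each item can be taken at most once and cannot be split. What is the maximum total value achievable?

81 pts

Check high-value combinations within 19 min:
- track 2+track 6: duration 2+14=16, value 23+58=81
- track 7+track 2: duration 9+2=11, value 38+23=61
- track 6: duration 14, value 58
- track 2+track 8: duration 2+17=19, value 23+20=43
- track 7: duration 9, value 38
Best: 81 pts.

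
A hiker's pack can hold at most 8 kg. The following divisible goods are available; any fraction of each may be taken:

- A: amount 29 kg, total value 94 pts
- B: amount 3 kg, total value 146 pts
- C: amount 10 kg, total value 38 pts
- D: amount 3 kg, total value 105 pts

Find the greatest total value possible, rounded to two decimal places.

258.60

Take in order of value per unit:
- B (146/3 per unit): all 3 → value 146, running total 146.00
- D (105/3 per unit): all 3 → value 105, running total 251.00
- C (38/10 per unit): 2 of 10 → value 2×38/10 = 7.6000, running total 258.60
Total 258.60.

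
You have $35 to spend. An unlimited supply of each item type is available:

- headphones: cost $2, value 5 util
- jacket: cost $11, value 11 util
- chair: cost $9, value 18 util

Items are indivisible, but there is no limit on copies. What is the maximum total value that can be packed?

85 util

Best value-per-unit is headphones at 5/2, and filling with it alone uses cost 17×2=34. No mix of the others beats 17×5 = 85.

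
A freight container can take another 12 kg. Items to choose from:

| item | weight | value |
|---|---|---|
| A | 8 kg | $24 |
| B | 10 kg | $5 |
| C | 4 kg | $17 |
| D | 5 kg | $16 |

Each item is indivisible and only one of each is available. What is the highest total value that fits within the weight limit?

Check high-value combinations within 12 kg:
- A+C: weight 8+4=12, value 24+17=41
- C+D: weight 4+5=9, value 17+16=33
- A: weight 8, value 24
- C: weight 4, value 17
Best: $41.

$41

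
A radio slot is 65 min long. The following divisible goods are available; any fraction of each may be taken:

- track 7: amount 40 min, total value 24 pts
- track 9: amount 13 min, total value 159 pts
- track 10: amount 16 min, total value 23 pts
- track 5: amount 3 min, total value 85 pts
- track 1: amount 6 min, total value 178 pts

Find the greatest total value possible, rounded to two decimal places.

461.20

Take in order of value per unit:
- track 1 (178/6 per unit): all 6 → value 178, running total 178.00
- track 5 (85/3 per unit): all 3 → value 85, running total 263.00
- track 9 (159/13 per unit): all 13 → value 159, running total 422.00
- track 10 (23/16 per unit): all 16 → value 23, running total 445.00
- track 7 (24/40 per unit): 27 of 40 → value 27×24/40 = 16.2000, running total 461.20
Total 461.20.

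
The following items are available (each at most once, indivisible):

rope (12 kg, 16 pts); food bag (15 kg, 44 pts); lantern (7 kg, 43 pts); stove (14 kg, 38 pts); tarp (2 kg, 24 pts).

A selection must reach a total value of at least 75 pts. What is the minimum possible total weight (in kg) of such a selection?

21

Subsets with value ≥ 75, sorted by total weight:
- rope+lantern+tarp: weight 21, value 83
- lantern+stove: weight 21, value 81
- food bag+lantern: weight 22, value 87
Minimum weight: 21 kg.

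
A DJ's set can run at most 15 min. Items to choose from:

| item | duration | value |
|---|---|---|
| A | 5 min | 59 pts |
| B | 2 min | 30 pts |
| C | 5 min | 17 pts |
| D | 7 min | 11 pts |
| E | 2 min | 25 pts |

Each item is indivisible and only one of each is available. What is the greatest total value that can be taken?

131 pts

Check high-value combinations within 15 min:
- A+B+C+E: duration 5+2+5+2=14, value 59+30+17+25=131
- A+B+E: duration 5+2+2=9, value 59+30+25=114
- A+B+C: duration 5+2+5=12, value 59+30+17=106
- A+C+E: duration 5+5+2=12, value 59+17+25=101
- A+B+D: duration 5+2+7=14, value 59+30+11=100
Best: 131 pts.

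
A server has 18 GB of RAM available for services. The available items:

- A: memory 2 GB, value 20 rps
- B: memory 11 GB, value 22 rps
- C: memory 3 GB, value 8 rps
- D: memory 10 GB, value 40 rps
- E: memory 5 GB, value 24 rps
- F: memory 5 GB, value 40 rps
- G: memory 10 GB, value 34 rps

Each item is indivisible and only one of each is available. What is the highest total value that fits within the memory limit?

Check high-value combinations within 18 GB:
- A+D+F: memory 2+10+5=17, value 20+40+40=100
- A+F+G: memory 2+5+10=17, value 20+40+34=94
- A+C+E+F: memory 2+3+5+5=15, value 20+8+24+40=92
Best: 100 rps.

100 rps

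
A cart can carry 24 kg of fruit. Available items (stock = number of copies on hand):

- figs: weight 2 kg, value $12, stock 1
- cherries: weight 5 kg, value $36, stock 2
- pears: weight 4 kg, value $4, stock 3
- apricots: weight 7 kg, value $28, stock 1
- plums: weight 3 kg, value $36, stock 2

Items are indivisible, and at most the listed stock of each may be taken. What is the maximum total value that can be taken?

$172

Best selections within weight 24 and stock limits:
- 2×cherries + 1×apricots + 2×plums: weight 23, value 172
- 1×figs + 2×cherries + 1×pears + 2×plums: weight 22, value 160
- 1×figs + 2×cherries + 2×plums: weight 18, value 156
- 2×cherries + 2×pears + 2×plums: weight 24, value 152
Best: $172.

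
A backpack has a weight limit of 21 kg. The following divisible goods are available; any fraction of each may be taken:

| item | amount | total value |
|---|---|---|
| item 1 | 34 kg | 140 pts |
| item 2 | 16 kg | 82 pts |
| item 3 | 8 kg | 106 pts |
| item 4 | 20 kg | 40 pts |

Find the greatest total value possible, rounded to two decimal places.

Take in order of value per unit:
- item 3 (106/8 per unit): all 8 → value 106, running total 106.00
- item 2 (82/16 per unit): 13 of 16 → value 13×82/16 = 66.6250, running total 172.63
Total 172.63.

172.63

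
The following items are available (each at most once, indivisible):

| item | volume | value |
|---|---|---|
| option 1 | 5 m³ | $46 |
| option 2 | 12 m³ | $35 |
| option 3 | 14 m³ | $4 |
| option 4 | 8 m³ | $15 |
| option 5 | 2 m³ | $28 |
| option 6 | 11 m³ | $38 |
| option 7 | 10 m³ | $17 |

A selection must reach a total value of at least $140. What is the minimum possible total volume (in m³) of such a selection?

Subsets with value ≥ 140, sorted by total volume:
- option 1+option 2+option 5+option 6: volume 30, value 147
- option 1+option 4+option 5+option 6+option 7: volume 36, value 144
- option 1+option 2+option 4+option 5+option 7: volume 37, value 141
Minimum volume: 30 m³.

30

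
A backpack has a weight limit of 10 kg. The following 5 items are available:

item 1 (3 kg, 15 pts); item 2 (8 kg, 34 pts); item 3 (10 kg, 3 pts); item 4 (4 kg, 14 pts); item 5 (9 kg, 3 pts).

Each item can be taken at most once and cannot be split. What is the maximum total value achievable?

34 pts

Check high-value combinations within 10 kg:
- item 2: weight 8, value 34
- item 1+item 4: weight 3+4=7, value 15+14=29
- item 1: weight 3, value 15
Best: 34 pts.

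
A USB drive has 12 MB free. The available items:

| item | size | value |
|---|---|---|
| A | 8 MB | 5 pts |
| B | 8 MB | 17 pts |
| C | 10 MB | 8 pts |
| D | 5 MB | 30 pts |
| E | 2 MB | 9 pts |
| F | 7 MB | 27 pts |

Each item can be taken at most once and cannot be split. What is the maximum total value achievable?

Check high-value combinations within 12 MB:
- D+F: size 5+7=12, value 30+27=57
- D+E: size 5+2=7, value 30+9=39
- E+F: size 2+7=9, value 9+27=36
Best: 57 pts.

57 pts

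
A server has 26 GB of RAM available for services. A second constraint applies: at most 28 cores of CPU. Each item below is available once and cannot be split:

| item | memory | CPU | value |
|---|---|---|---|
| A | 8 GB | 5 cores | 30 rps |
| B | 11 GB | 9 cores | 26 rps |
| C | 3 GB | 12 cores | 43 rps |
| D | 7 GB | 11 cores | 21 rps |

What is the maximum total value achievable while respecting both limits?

99 rps

Feasible sets respecting both limits:
- A+B+C: memory 22, CPU 26, value 99
- A+C+D: memory 18, CPU 28, value 94
- A+B+D: memory 26, CPU 25, value 77
- A+C: memory 11, CPU 17, value 73
Best: 99 rps.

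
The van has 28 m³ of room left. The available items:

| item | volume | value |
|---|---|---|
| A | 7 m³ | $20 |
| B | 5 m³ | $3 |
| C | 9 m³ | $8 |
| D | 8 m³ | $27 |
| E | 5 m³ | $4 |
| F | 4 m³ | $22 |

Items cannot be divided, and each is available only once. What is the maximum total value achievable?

$77

This is a 0/1 knapsack; check combinations near the capacity.
- A+C+D+F: volume 7+9+8+4=28, value 20+8+27+22=77
- A+D+E+F: volume 7+8+5+4=24, value 20+27+4+22=73
- A+B+D+F: volume 7+5+8+4=24, value 20+3+27+22=72
Best: $77.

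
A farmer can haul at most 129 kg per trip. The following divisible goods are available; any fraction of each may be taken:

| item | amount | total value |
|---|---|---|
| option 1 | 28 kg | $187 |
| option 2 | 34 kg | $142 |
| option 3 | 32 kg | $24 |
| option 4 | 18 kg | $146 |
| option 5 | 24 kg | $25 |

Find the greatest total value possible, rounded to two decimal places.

Take in order of value per unit:
- option 4 (146/18 per unit): all 18 → value 146, running total 146.00
- option 1 (187/28 per unit): all 28 → value 187, running total 333.00
- option 2 (142/34 per unit): all 34 → value 142, running total 475.00
- option 5 (25/24 per unit): all 24 → value 25, running total 500.00
- option 3 (24/32 per unit): 25 of 32 → value 25×24/32 = 18.7500, running total 518.75
Total 518.75.

518.75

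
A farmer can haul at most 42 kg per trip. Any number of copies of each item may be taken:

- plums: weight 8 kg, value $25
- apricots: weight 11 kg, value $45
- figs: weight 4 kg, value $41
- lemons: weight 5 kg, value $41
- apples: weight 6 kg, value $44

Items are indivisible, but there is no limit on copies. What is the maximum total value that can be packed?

$413

Best value-per-unit is figs at 41/4; filling with it alone gives 10×41 = 410.
Optimal mix: 9×figs + 1×apples → weight 42, value 413.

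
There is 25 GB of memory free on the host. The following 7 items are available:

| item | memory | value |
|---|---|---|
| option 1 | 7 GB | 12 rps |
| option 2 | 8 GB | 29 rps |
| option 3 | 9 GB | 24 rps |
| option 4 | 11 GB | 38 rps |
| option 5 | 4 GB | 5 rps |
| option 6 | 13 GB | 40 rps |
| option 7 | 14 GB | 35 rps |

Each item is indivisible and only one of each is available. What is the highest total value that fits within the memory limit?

This is a 0/1 knapsack; check combinations near the capacity.
- option 4+option 6: memory 11+13=24, value 38+40=78
- option 2+option 5+option 6: memory 8+4+13=25, value 29+5+40=74
- option 4+option 7: memory 11+14=25, value 38+35=73
- option 2+option 4+option 5: memory 8+11+4=23, value 29+38+5=72
- option 2+option 6: memory 8+13=21, value 29+40=69
Best: 78 rps.

78 rps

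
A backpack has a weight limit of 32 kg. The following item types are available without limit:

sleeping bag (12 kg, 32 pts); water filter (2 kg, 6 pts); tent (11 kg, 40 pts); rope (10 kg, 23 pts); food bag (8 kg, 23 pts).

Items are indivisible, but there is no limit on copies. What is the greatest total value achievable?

110 pts

Best value-per-unit is tent at 40/11; filling with it alone gives 2×40 = 80.
Optimal mix: 5×water filter + 2×tent → weight 32, value 110.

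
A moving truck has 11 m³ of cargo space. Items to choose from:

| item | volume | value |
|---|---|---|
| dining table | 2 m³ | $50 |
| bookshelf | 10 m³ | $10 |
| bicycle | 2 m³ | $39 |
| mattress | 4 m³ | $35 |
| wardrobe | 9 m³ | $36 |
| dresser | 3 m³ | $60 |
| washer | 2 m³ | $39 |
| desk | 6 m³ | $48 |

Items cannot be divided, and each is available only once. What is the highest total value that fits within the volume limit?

Check high-value combinations within 11 m³:
- dining table+bicycle+dresser+washer: volume 2+2+3+2=9, value 50+39+60+39=188
- dining table+bicycle+mattress+dresser: volume 2+2+4+3=11, value 50+39+35+60=184
- dining table+mattress+dresser+washer: volume 2+4+3+2=11, value 50+35+60+39=184
- bicycle+mattress+dresser+washer: volume 2+4+3+2=11, value 39+35+60+39=173
Best: $188.

$188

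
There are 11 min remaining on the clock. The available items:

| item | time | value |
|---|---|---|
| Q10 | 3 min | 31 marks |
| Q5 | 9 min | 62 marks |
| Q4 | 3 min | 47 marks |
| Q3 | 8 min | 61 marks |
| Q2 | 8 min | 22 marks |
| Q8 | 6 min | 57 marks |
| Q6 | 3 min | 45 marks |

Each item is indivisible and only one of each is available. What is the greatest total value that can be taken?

Check high-value combinations within 11 min:
- Q10+Q4+Q6: time 3+3+3=9, value 31+47+45=123
- Q4+Q3: time 3+8=11, value 47+61=108
- Q3+Q6: time 8+3=11, value 61+45=106
- Q4+Q8: time 3+6=9, value 47+57=104
- Q8+Q6: time 6+3=9, value 57+45=102
Best: 123 marks.

123 marks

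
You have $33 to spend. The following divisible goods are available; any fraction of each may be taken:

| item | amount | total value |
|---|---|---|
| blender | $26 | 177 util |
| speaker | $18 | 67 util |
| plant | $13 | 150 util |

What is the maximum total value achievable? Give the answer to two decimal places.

Take in order of value per unit:
- plant (150/13 per unit): all 13 → value 150, running total 150.00
- blender (177/26 per unit): 20 of 26 → value 20×177/26 = 136.1538, running total 286.15
Total 286.15.

286.15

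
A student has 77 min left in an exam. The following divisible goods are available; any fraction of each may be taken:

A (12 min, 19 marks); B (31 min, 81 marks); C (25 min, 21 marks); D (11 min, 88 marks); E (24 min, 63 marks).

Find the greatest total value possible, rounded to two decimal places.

249.42

Take in order of value per unit:
- D (88/11 per unit): all 11 → value 88, running total 88.00
- E (63/24 per unit): all 24 → value 63, running total 151.00
- B (81/31 per unit): all 31 → value 81, running total 232.00
- A (19/12 per unit): 11 of 12 → value 11×19/12 = 17.4167, running total 249.42
Total 249.42.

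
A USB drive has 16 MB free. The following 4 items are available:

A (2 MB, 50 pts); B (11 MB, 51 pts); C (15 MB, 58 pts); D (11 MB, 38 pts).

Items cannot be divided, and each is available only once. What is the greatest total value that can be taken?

Check high-value combinations within 16 MB:
- A+B: size 2+11=13, value 50+51=101
- A+D: size 2+11=13, value 50+38=88
- C: size 15, value 58
- B: size 11, value 51
- A: size 2, value 50
Best: 101 pts.

101 pts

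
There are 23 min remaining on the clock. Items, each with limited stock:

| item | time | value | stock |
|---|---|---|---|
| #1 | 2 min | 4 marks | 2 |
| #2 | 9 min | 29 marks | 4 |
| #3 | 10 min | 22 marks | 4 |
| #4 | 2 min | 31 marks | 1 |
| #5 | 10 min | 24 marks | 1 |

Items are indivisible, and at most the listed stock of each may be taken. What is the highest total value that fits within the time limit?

Best selections within time 23 and stock limits:
- 1×#1 + 2×#2 + 1×#4: time 22, value 93
- 2×#2 + 1×#4: time 20, value 89
- 1×#1 + 1×#2 + 1×#4 + 1×#5: time 23, value 88
Best: 93 marks.

93 marks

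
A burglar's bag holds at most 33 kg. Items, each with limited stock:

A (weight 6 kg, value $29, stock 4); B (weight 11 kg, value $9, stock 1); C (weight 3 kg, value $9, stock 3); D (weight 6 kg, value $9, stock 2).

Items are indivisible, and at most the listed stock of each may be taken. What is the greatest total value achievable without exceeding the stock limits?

Top feasible selections:
- 4×A + 3×C: weight 33, value 143
- 4×A + 2×C: weight 30, value 134
- 4×A + 1×C + 1×D: weight 33, value 134
Best: $143.

$143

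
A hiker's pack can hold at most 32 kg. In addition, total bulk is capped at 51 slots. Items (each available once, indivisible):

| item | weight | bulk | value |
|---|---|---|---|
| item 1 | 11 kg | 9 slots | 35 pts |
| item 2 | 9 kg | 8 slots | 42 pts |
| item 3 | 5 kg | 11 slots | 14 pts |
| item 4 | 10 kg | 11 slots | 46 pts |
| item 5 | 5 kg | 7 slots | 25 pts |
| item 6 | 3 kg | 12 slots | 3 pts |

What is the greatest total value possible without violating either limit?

Feasible sets respecting both limits:
- item 2+item 3+item 4+item 5+item 6: weight 32, bulk 49, value 130
- item 2+item 3+item 4+item 5: weight 29, bulk 37, value 127
- item 1+item 2+item 4: weight 30, bulk 28, value 123
Best: 130 pts.

130 pts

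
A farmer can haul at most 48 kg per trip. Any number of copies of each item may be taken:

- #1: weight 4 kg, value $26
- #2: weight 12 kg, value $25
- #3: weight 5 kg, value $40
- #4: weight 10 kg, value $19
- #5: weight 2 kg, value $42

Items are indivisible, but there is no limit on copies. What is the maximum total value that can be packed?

$1008

Best value-per-unit is #5 at 42/2, and filling with it alone uses weight 24×2=48. No mix of the others beats 24×42 = 1008.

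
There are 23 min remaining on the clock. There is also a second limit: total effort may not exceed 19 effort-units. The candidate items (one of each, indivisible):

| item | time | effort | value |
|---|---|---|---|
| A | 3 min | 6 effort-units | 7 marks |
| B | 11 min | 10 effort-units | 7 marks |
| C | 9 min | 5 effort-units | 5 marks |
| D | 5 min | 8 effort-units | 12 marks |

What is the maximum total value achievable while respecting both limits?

Feasible sets respecting both limits:
- A+C+D: time 17, effort 19, value 24
- A+D: time 8, effort 14, value 19
- B+D: time 16, effort 18, value 19
- C+D: time 14, effort 13, value 17
Best: 24 marks.

24 marks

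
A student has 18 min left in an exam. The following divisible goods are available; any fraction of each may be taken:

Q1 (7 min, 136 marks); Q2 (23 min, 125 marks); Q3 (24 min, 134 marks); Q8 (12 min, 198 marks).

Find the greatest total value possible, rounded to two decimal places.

Take in order of value per unit:
- Q1 (136/7 per unit): all 7 → value 136, running total 136.00
- Q8 (198/12 per unit): 11 of 12 → value 11×198/12 = 181.5000, running total 317.50
Total 317.50.

317.50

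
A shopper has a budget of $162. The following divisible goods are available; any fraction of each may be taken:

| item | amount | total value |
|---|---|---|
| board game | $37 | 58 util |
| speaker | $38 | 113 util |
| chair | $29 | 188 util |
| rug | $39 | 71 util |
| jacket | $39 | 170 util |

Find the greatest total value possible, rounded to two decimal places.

568.65

Take in order of value per unit:
- chair (188/29 per unit): all 29 → value 188, running total 188.00
- jacket (170/39 per unit): all 39 → value 170, running total 358.00
- speaker (113/38 per unit): all 38 → value 113, running total 471.00
- rug (71/39 per unit): all 39 → value 71, running total 542.00
- board game (58/37 per unit): 17 of 37 → value 17×58/37 = 26.6486, running total 568.65
Total 568.65.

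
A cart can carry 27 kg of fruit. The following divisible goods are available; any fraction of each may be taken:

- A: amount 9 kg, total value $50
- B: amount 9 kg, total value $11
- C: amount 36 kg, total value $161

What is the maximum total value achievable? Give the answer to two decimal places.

130.50

Take in order of value per unit:
- A (50/9 per unit): all 9 → value 50, running total 50.00
- C (161/36 per unit): 18 of 36 → value 18×161/36 = 80.5000, running total 130.50
Total 130.50.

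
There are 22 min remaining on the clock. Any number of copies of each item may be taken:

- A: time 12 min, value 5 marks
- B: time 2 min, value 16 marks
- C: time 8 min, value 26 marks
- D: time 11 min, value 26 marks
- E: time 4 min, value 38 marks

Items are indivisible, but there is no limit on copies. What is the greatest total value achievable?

Best value-per-unit is E at 38/4; filling with it alone gives 5×38 = 190.
Optimal mix: 1×B + 5×E → time 22, value 206.

206 marks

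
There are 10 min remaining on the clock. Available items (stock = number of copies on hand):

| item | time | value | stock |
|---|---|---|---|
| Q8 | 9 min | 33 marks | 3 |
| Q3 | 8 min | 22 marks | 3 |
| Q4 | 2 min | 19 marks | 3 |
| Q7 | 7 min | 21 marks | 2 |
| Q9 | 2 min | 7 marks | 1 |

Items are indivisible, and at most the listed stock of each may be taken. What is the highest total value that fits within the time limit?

64 marks

Top feasible selections:
- 3×Q4 + 1×Q9: time 8, value 64
- 3×Q4: time 6, value 57
- 2×Q4 + 1×Q9: time 6, value 45
Best: 64 marks.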